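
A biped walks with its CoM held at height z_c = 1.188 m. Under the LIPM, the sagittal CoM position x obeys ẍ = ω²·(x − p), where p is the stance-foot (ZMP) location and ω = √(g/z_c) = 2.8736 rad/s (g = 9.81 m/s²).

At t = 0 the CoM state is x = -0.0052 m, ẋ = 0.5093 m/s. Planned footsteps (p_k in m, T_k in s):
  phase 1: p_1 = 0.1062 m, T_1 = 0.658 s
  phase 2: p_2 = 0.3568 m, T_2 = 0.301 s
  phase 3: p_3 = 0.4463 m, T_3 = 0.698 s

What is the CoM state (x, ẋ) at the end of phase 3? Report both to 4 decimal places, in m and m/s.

x = 1.7368, ẋ = 3.7908

phase 1: p=0.1062, T=0.658, ωT=1.890829, cosh=3.387902, sinh=3.236955; start (x,ẋ)=(-0.005200, 0.509300) → end (x,ẋ)=(0.302487, 0.689247)
phase 2: p=0.3568, T=0.301, ωT=0.864954, cosh=1.397983, sinh=0.976912; start (x,ẋ)=(0.302487, 0.689247) → end (x,ẋ)=(0.515188, 0.811085)
phase 3: p=0.4463, T=0.698, ωT=2.005773, cosh=3.783196, sinh=3.648639; start (x,ẋ)=(0.515188, 0.811085) → end (x,ẋ)=(1.736761, 3.790768)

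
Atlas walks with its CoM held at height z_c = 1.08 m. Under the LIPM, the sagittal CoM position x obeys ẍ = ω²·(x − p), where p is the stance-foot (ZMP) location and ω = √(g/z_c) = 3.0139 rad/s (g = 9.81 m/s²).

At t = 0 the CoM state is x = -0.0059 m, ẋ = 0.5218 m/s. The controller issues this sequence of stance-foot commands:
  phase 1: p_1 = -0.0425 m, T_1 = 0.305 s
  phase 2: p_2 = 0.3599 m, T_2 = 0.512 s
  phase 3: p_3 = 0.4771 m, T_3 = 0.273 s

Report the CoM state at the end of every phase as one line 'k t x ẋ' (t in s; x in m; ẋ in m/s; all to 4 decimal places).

1 0.3050 0.1932 0.8745
2 0.8170 0.6000 1.0178
3 1.0900 0.9542 1.7224

phase 1: p=-0.0425, T=0.305, ωT=0.919239, cosh=1.453103, sinh=1.054280; start (x,ẋ)=(-0.005900, 0.521800) → end (x,ẋ)=(0.193212, 0.874525)
phase 2: p=0.3599, T=0.512, ωT=1.543117, cosh=2.446433, sinh=2.232719; start (x,ẋ)=(0.193212, 0.874525) → end (x,ẋ)=(0.599964, 1.017794)
phase 3: p=0.4771, T=0.273, ωT=0.822795, cosh=1.358028, sinh=0.918826; start (x,ẋ)=(0.599964, 1.017794) → end (x,ẋ)=(0.954241, 1.722435)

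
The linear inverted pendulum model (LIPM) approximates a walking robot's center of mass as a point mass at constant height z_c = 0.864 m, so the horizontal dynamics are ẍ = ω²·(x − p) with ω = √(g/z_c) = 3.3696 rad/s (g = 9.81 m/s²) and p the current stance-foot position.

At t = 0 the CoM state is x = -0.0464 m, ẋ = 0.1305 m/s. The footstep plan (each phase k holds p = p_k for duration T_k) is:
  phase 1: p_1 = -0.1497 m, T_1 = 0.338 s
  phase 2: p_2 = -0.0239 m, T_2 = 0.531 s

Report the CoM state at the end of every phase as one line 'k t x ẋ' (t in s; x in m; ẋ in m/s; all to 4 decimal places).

phase 1: p=-0.1497, T=0.338, ωT=1.138925, cosh=1.721786, sinh=1.401623; start (x,ẋ)=(-0.046400, 0.130500) → end (x,ẋ)=(0.082443, 0.712569)
phase 2: p=-0.0239, T=0.531, ωT=1.789258, cosh=3.076046, sinh=2.908962; start (x,ẋ)=(0.082443, 0.712569) → end (x,ẋ)=(0.918375, 3.234278)

1 0.3380 0.0824 0.7126
2 0.8690 0.9184 3.2343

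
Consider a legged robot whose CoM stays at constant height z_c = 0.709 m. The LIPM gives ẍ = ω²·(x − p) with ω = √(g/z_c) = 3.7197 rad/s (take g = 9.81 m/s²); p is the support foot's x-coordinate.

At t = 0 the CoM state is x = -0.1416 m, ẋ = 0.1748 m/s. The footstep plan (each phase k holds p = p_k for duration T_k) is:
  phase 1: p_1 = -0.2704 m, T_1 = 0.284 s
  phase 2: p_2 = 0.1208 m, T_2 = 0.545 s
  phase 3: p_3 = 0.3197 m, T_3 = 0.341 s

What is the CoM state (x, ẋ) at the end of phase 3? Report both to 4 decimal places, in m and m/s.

phase 1: p=-0.2704, T=0.284, ωT=1.056395, cosh=1.611845, sinh=1.264138; start (x,ẋ)=(-0.141600, 0.174800) → end (x,ẋ)=(-0.003389, 0.887396)
phase 2: p=0.1208, T=0.545, ωT=2.027237, cosh=3.862386, sinh=3.730687; start (x,ẋ)=(-0.003389, 0.887396) → end (x,ẋ)=(0.531153, 1.704096)
phase 3: p=0.3197, T=0.341, ωT=1.268418, cosh=1.918250, sinh=1.636973; start (x,ẋ)=(0.531153, 1.704096) → end (x,ẋ)=(1.475261, 4.556427)

x = 1.4753, ẋ = 4.5564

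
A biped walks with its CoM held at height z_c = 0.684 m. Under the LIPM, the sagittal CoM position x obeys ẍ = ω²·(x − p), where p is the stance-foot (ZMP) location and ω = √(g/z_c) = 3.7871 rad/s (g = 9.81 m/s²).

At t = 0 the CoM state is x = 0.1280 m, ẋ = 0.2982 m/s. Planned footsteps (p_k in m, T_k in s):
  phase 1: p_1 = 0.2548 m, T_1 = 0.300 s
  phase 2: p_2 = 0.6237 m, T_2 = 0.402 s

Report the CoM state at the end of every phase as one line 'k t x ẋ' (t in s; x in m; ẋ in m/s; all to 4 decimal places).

phase 1: p=0.2548, T=0.300, ωT=1.136130, cosh=1.717875, sinh=1.396816; start (x,ẋ)=(0.128000, 0.298200) → end (x,ẋ)=(0.146960, -0.158487)
phase 2: p=0.6237, T=0.402, ωT=1.522414, cosh=2.400731, sinh=2.182546; start (x,ẋ)=(0.146960, -0.158487) → end (x,ẋ)=(-0.612162, -4.320987)

1 0.3000 0.1470 -0.1585
2 0.7020 -0.6122 -4.3210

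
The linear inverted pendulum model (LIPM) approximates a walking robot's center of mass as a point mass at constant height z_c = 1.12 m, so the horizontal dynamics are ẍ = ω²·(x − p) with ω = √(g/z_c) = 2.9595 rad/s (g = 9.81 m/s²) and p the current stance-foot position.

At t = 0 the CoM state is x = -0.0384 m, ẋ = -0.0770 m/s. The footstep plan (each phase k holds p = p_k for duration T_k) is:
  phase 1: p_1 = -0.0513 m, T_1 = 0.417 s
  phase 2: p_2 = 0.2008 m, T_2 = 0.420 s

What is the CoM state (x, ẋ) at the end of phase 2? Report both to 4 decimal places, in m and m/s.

x = -0.3489, ẋ = -1.4213

phase 1: p=-0.0513, T=0.417, ωT=1.234111, cosh=1.863209, sinh=1.572116; start (x,ẋ)=(-0.038400, -0.077000) → end (x,ẋ)=(-0.068168, -0.083448)
phase 2: p=0.2008, T=0.420, ωT=1.242990, cosh=1.877241, sinh=1.588720; start (x,ẋ)=(-0.068168, -0.083448) → end (x,ẋ)=(-0.348914, -1.421289)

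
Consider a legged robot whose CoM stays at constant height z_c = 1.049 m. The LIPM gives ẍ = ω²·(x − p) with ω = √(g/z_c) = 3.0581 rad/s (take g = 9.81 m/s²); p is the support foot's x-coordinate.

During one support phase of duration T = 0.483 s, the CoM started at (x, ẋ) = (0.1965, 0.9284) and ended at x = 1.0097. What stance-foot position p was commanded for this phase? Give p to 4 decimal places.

ωT = 3.0581·0.483 = 1.477062; cosh(ωT) = 2.304183, sinh(ωT) = 2.075876
x(T) = p + (x₀−p)·cosh(ωT) + (ẋ₀/ω)·sinh(ωT) ⇒ p·(1 − cosh) = x(T) − x₀·cosh − (ẋ₀/ω)·sinh
numerator   = 1.0097 − (0.1965)·2.304183 − (0.9284/3.0581)·2.075876 = -0.073281
denominator = 1 − 2.304183 = -1.304183
p = -0.073281 / -1.304183 = 0.0562

p = 0.0562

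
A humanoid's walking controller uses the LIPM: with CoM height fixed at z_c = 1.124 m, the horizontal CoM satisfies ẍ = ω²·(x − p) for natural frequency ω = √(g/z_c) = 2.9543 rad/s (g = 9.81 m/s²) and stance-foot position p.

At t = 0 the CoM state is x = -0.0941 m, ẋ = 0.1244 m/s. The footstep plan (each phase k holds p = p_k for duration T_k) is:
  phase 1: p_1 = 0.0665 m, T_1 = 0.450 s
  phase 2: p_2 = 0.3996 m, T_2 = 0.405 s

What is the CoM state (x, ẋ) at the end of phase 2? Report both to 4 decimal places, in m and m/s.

phase 1: p=0.0665, T=0.450, ωT=1.329435, cosh=2.021767, sinh=1.757140; start (x,ẋ)=(-0.094100, 0.124400) → end (x,ẋ)=(-0.184206, -0.582186)
phase 2: p=0.3996, T=0.405, ωT=1.196492, cosh=1.805371, sinh=1.503118; start (x,ẋ)=(-0.184206, -0.582186) → end (x,ẋ)=(-0.950597, -3.643546)

x = -0.9506, ẋ = -3.6435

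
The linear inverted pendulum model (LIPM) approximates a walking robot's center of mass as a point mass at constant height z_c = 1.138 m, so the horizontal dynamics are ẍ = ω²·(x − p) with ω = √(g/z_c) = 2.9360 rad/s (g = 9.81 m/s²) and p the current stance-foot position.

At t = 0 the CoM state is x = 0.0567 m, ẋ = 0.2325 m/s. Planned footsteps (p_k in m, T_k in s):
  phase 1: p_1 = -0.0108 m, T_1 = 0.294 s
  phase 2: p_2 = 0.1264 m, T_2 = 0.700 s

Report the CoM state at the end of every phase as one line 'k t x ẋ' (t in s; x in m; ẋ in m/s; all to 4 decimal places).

1 0.2940 0.1606 0.5177
2 0.9940 0.9394 2.4403

phase 1: p=-0.0108, T=0.294, ωT=0.863184, cosh=1.396257, sinh=0.974440; start (x,ẋ)=(0.056700, 0.232500) → end (x,ẋ)=(0.160613, 0.517744)
phase 2: p=0.1264, T=0.700, ωT=2.055200, cosh=3.968233, sinh=3.840166; start (x,ẋ)=(0.160613, 0.517744) → end (x,ẋ)=(0.939352, 2.440268)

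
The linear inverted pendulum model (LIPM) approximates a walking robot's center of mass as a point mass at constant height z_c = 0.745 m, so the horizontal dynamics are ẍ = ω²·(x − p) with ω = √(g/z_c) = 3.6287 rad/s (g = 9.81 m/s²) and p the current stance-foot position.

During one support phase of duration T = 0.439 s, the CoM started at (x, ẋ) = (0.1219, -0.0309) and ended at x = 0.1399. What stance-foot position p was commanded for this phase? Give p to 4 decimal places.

ωT = 3.6287·0.439 = 1.592999; cosh(ωT) = 2.560897, sinh(ωT) = 2.357582
x(T) = p + (x₀−p)·cosh(ωT) + (ẋ₀/ω)·sinh(ωT) ⇒ p·(1 − cosh) = x(T) − x₀·cosh − (ẋ₀/ω)·sinh
numerator   = 0.1399 − (0.1219)·2.560897 − (-0.0309/3.6287)·2.357582 = -0.152197
denominator = 1 − 2.560897 = -1.560897
p = -0.152197 / -1.560897 = 0.0975

p = 0.0975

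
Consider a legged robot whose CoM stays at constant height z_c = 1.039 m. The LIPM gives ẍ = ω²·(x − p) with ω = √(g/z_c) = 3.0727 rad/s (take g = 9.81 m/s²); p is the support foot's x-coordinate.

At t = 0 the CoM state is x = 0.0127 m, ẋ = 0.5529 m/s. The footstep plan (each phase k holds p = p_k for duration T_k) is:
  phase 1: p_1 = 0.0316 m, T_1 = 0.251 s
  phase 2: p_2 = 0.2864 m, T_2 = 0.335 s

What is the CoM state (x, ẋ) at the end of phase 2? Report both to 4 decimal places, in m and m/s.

phase 1: p=0.0316, T=0.251, ωT=0.771248, cosh=1.312449, sinh=0.850013; start (x,ẋ)=(0.012700, 0.552900) → end (x,ẋ)=(0.159746, 0.676289)
phase 2: p=0.2864, T=0.335, ωT=1.029355, cosh=1.578248, sinh=1.221010; start (x,ẋ)=(0.159746, 0.676289) → end (x,ẋ)=(0.355248, 0.592171)

x = 0.3552, ẋ = 0.5922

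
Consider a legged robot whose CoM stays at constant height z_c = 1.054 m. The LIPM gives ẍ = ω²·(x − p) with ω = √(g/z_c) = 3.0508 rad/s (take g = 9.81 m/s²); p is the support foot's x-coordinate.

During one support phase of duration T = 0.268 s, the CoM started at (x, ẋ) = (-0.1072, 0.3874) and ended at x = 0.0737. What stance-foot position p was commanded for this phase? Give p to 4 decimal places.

ωT = 3.0508·0.268 = 0.817614; cosh(ωT) = 1.353287, sinh(ωT) = 0.911803
x(T) = p + (x₀−p)·cosh(ωT) + (ẋ₀/ω)·sinh(ωT) ⇒ p·(1 − cosh) = x(T) − x₀·cosh − (ẋ₀/ω)·sinh
numerator   = 0.0737 − (-0.1072)·1.353287 − (0.3874/3.0508)·0.911803 = 0.102989
denominator = 1 − 1.353287 = -0.353287
p = 0.102989 / -0.353287 = -0.2915

p = -0.2915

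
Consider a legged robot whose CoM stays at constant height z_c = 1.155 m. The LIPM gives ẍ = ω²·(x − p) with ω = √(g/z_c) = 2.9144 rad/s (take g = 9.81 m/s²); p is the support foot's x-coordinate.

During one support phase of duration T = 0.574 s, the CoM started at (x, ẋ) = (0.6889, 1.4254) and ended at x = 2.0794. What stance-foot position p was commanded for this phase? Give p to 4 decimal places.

p = 0.6129

ωT = 2.9144·0.574 = 1.672866; cosh(ωT) = 2.757560, sinh(ωT) = 2.569852
x(T) = p + (x₀−p)·cosh(ωT) + (ẋ₀/ω)·sinh(ωT) ⇒ p·(1 − cosh) = x(T) − x₀·cosh − (ẋ₀/ω)·sinh
numerator   = 2.0794 − (0.6889)·2.757560 − (1.4254/2.9144)·2.569852 = -1.077169
denominator = 1 − 2.757560 = -1.757560
p = -1.077169 / -1.757560 = 0.6129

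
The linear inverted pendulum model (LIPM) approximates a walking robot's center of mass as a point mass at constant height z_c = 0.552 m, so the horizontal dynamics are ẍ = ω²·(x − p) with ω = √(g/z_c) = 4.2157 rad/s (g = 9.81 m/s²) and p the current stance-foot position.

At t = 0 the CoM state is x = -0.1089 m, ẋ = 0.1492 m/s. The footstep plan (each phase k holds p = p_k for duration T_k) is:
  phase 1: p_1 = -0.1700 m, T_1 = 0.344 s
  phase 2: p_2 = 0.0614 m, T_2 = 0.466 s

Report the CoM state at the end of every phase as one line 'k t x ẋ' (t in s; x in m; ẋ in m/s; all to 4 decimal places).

phase 1: p=-0.1700, T=0.344, ωT=1.450201, cosh=2.249247, sinh=2.014724; start (x,ẋ)=(-0.108900, 0.149200) → end (x,ẋ)=(0.038733, 0.854539)
phase 2: p=0.0614, T=0.466, ωT=1.964516, cosh=3.635843, sinh=3.495619; start (x,ẋ)=(0.038733, 0.854539) → end (x,ẋ)=(0.687562, 2.772938)

1 0.3440 0.0387 0.8545
2 0.8100 0.6876 2.7729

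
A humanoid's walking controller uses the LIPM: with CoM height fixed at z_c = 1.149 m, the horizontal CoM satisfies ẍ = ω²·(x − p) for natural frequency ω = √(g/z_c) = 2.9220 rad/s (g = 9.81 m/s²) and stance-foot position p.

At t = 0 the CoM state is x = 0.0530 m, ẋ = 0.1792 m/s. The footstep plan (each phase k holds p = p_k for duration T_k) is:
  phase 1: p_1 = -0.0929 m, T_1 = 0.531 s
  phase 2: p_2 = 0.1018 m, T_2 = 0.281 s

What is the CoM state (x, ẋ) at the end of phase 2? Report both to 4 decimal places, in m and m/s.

x = 0.9530, ẋ = 2.7145

phase 1: p=-0.0929, T=0.531, ωT=1.551582, cosh=2.465421, sinh=2.253509; start (x,ẋ)=(0.053000, 0.179200) → end (x,ẋ)=(0.405008, 1.402519)
phase 2: p=0.1018, T=0.281, ωT=0.821082, cosh=1.356457, sinh=0.916501; start (x,ẋ)=(0.405008, 1.402519) → end (x,ẋ)=(0.952996, 2.714451)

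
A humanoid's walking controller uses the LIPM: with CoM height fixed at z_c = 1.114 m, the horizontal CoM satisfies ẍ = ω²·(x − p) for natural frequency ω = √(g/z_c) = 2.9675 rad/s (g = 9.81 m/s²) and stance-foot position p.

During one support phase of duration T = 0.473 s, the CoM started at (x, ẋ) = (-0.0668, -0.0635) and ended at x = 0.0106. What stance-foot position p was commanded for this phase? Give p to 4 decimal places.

ωT = 2.9675·0.473 = 1.403627; cosh(ωT) = 2.157820, sinh(ωT) = 1.912116
x(T) = p + (x₀−p)·cosh(ωT) + (ẋ₀/ω)·sinh(ωT) ⇒ p·(1 − cosh) = x(T) − x₀·cosh − (ẋ₀/ω)·sinh
numerator   = 0.0106 − (-0.0668)·2.157820 − (-0.0635/2.9675)·1.912116 = 0.195659
denominator = 1 − 2.157820 = -1.157820
p = 0.195659 / -1.157820 = -0.1690

p = -0.1690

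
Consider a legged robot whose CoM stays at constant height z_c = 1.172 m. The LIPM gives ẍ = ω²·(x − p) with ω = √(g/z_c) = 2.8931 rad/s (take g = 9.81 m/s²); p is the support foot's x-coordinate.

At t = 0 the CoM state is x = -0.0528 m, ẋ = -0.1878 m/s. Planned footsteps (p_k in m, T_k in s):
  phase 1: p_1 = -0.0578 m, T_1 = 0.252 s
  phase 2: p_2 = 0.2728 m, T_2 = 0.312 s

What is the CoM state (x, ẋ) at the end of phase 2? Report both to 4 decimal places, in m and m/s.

phase 1: p=-0.0578, T=0.252, ωT=0.729061, cosh=1.277748, sinh=0.795386; start (x,ẋ)=(-0.052800, -0.187800) → end (x,ẋ)=(-0.103042, -0.228455)
phase 2: p=0.2728, T=0.312, ωT=0.902647, cosh=1.435809, sinh=1.030314; start (x,ẋ)=(-0.103042, -0.228455) → end (x,ẋ)=(-0.348197, -1.448329)

x = -0.3482, ẋ = -1.4483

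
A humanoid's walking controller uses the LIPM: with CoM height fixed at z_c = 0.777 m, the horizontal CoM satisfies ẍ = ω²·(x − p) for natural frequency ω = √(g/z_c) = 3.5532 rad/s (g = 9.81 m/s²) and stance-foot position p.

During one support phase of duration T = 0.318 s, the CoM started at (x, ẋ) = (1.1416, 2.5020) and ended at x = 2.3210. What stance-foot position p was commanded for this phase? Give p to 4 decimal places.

p = 0.8549

ωT = 3.5532·0.318 = 1.129918; cosh(ωT) = 1.709231, sinh(ωT) = 1.386171
x(T) = p + (x₀−p)·cosh(ωT) + (ẋ₀/ω)·sinh(ωT) ⇒ p·(1 − cosh) = x(T) − x₀·cosh − (ẋ₀/ω)·sinh
numerator   = 2.3210 − (1.1416)·1.709231 − (2.5020/3.5532)·1.386171 = -0.606335
denominator = 1 − 1.709231 = -0.709231
p = -0.606335 / -0.709231 = 0.8549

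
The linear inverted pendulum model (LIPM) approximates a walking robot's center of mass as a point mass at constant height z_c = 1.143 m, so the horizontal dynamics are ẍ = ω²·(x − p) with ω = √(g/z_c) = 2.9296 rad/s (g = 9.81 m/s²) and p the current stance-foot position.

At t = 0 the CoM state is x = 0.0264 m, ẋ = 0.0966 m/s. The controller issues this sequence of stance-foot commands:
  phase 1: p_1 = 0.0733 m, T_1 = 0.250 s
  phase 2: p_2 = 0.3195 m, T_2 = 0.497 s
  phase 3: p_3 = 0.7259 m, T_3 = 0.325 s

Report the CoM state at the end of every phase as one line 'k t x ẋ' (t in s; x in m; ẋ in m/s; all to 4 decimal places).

1 0.2500 0.0396 0.0138
2 0.7470 -0.3038 -1.6315
3 1.0720 -1.4208 -5.7546

phase 1: p=0.0733, T=0.250, ωT=0.732400, cosh=1.280410, sinh=0.799656; start (x,ẋ)=(0.026400, 0.096600) → end (x,ẋ)=(0.039616, 0.013816)
phase 2: p=0.3195, T=0.497, ωT=1.456011, cosh=2.260991, sinh=2.027827; start (x,ẋ)=(0.039616, 0.013816) → end (x,ẋ)=(-0.303751, -1.631472)
phase 3: p=0.7259, T=0.325, ωT=0.952120, cosh=1.488560, sinh=1.102638; start (x,ẋ)=(-0.303751, -1.631472) → end (x,ẋ)=(-1.420847, -5.754611)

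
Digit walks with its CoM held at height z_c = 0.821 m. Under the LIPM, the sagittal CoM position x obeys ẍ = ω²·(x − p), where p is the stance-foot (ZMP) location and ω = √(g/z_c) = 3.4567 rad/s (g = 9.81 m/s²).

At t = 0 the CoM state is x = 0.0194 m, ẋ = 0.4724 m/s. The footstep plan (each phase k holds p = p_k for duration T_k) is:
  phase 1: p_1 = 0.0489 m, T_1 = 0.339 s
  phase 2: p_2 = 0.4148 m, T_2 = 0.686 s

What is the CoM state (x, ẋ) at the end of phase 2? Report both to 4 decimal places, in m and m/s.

x = 0.2882, ẋ = -0.3028

phase 1: p=0.0489, T=0.339, ωT=1.171821, cosh=1.768834, sinh=1.459032; start (x,ẋ)=(0.019400, 0.472400) → end (x,ẋ)=(0.196114, 0.686816)
phase 2: p=0.4148, T=0.686, ωT=2.371296, cosh=5.402313, sinh=5.308954; start (x,ẋ)=(0.196114, 0.686816) → end (x,ẋ)=(0.288231, -0.302816)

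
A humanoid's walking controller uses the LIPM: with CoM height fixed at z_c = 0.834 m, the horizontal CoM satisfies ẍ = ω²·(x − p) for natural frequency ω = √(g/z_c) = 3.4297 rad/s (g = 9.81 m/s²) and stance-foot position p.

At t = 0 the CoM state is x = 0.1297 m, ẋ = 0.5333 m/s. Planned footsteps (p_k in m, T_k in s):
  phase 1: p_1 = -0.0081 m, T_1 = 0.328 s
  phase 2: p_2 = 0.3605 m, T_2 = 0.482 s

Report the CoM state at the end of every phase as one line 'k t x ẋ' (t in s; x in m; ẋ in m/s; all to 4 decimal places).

1 0.3280 0.4407 1.5590
2 0.8100 1.7212 4.9128

phase 1: p=-0.0081, T=0.328, ωT=1.124942, cosh=1.702354, sinh=1.377683; start (x,ẋ)=(0.129700, 0.533300) → end (x,ẋ)=(0.440707, 1.558976)
phase 2: p=0.3605, T=0.482, ωT=1.653115, cosh=2.707340, sinh=2.515887; start (x,ẋ)=(0.440707, 1.558976) → end (x,ẋ)=(1.721248, 4.912760)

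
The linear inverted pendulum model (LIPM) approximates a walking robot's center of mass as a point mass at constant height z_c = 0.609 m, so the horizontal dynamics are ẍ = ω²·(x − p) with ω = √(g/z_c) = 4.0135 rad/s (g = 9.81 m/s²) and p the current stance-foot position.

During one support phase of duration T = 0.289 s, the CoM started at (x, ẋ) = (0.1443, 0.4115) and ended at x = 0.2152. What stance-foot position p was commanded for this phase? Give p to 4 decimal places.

p = 0.2461

ωT = 4.0135·0.289 = 1.159901; cosh(ωT) = 1.751568, sinh(ωT) = 1.438051
x(T) = p + (x₀−p)·cosh(ωT) + (ẋ₀/ω)·sinh(ωT) ⇒ p·(1 − cosh) = x(T) − x₀·cosh − (ẋ₀/ω)·sinh
numerator   = 0.2152 − (0.1443)·1.751568 − (0.4115/4.0135)·1.438051 = -0.184993
denominator = 1 − 1.751568 = -0.751568
p = -0.184993 / -0.751568 = 0.2461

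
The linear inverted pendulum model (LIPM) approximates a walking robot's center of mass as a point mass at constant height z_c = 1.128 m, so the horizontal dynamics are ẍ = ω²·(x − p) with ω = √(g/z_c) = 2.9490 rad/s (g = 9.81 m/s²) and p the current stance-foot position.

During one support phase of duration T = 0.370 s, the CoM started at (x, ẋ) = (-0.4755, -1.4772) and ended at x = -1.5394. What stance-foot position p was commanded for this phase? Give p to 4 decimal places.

p = 0.1370

ωT = 2.9490·0.370 = 1.091130; cosh(ωT) = 1.656737, sinh(ωT) = 1.320900
x(T) = p + (x₀−p)·cosh(ωT) + (ẋ₀/ω)·sinh(ωT) ⇒ p·(1 − cosh) = x(T) − x₀·cosh − (ẋ₀/ω)·sinh
numerator   = -1.5394 − (-0.4755)·1.656737 − (-1.4772/2.9490)·1.320900 = -0.089962
denominator = 1 − 1.656737 = -0.656737
p = -0.089962 / -0.656737 = 0.1370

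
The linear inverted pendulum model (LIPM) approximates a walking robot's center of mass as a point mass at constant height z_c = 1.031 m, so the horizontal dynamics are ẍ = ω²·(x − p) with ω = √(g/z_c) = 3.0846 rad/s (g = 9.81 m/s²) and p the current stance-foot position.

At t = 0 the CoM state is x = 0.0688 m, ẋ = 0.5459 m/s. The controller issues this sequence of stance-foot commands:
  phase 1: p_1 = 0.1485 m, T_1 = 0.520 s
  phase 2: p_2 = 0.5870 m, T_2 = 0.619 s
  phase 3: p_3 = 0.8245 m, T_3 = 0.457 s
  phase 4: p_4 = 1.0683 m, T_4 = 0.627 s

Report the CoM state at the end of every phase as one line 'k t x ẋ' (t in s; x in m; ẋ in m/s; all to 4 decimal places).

phase 1: p=0.1485, T=0.520, ωT=1.603992, cosh=2.586968, sinh=2.385876; start (x,ẋ)=(0.068800, 0.545900) → end (x,ẋ)=(0.364561, 0.825676)
phase 2: p=0.5870, T=0.619, ωT=1.909367, cosh=3.448496, sinh=3.300322; start (x,ẋ)=(0.364561, 0.825676) → end (x,ẋ)=(0.703341, 0.582876)
phase 3: p=0.8245, T=0.457, ωT=1.409662, cosh=2.169399, sinh=1.925173; start (x,ẋ)=(0.703341, 0.582876) → end (x,ẋ)=(0.925444, 0.545000)
phase 4: p=1.0683, T=0.627, ωT=1.934044, cosh=3.530996, sinh=3.386433; start (x,ẋ)=(0.925444, 0.545000) → end (x,ẋ)=(1.162206, 0.432151)

1 0.5200 0.3646 0.8257
2 1.1390 0.7033 0.5829
3 1.5960 0.9254 0.5450
4 2.2230 1.1622 0.4322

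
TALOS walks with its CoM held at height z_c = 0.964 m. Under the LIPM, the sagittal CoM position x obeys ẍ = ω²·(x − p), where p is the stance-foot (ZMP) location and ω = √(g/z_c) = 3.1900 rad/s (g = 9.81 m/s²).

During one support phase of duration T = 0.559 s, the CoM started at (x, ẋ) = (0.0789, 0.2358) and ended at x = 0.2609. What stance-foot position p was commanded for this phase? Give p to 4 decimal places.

p = 0.0943

ωT = 3.1900·0.559 = 1.783210; cosh(ωT) = 3.058510, sinh(ωT) = 2.890412
x(T) = p + (x₀−p)·cosh(ωT) + (ẋ₀/ω)·sinh(ωT) ⇒ p·(1 − cosh) = x(T) − x₀·cosh − (ẋ₀/ω)·sinh
numerator   = 0.2609 − (0.0789)·3.058510 − (0.2358/3.1900)·2.890412 = -0.194071
denominator = 1 − 3.058510 = -2.058510
p = -0.194071 / -2.058510 = 0.0943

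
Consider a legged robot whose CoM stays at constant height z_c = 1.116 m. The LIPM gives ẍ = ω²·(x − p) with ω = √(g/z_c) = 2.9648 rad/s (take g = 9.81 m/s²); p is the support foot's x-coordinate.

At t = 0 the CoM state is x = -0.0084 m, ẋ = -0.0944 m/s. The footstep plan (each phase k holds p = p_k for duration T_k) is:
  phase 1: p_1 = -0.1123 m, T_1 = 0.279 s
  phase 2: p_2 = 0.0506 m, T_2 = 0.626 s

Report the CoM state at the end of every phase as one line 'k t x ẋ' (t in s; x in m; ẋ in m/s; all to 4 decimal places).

1 0.2790 -0.0002 0.1563
2 0.9050 0.0486 0.0419

phase 1: p=-0.1123, T=0.279, ωT=0.827179, cosh=1.362070, sinh=0.924789; start (x,ẋ)=(-0.008400, -0.094400) → end (x,ẋ)=(-0.000226, 0.156295)
phase 2: p=0.0506, T=0.626, ωT=1.855965, cosh=3.277085, sinh=3.120783; start (x,ẋ)=(-0.000226, 0.156295) → end (x,ẋ)=(0.048555, 0.041921)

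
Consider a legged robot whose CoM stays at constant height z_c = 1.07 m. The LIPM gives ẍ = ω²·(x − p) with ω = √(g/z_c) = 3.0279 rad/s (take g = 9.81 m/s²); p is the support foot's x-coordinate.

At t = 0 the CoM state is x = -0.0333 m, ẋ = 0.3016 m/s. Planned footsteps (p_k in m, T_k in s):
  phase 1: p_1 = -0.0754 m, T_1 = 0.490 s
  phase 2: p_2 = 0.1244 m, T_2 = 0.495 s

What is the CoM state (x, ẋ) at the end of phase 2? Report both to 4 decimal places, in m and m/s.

x = 1.0519, ẋ = 2.9522

phase 1: p=-0.0754, T=0.490, ωT=1.483671, cosh=2.317953, sinh=2.091149; start (x,ẋ)=(-0.033300, 0.301600) → end (x,ẋ)=(0.230479, 0.965663)
phase 2: p=0.1244, T=0.495, ωT=1.498810, cosh=2.349879, sinh=2.126483; start (x,ẋ)=(0.230479, 0.965663) → end (x,ẋ)=(1.051854, 2.952209)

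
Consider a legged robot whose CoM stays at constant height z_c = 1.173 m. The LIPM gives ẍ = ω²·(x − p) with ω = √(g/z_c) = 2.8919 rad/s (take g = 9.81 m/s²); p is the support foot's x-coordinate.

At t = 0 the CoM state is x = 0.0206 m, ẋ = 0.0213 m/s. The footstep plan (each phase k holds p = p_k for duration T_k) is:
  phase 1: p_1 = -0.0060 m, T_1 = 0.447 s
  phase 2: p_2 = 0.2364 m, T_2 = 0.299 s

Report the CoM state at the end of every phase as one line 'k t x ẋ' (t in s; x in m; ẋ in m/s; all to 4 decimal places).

phase 1: p=-0.0060, T=0.447, ωT=1.292679, cosh=1.958534, sinh=1.683999; start (x,ẋ)=(0.020600, 0.021300) → end (x,ẋ)=(0.058500, 0.171258)
phase 2: p=0.2364, T=0.299, ωT=0.864678, cosh=1.397714, sinh=0.976527; start (x,ẋ)=(0.058500, 0.171258) → end (x,ẋ)=(0.045577, -0.263023)

1 0.4470 0.0585 0.1713
2 0.7460 0.0456 -0.2630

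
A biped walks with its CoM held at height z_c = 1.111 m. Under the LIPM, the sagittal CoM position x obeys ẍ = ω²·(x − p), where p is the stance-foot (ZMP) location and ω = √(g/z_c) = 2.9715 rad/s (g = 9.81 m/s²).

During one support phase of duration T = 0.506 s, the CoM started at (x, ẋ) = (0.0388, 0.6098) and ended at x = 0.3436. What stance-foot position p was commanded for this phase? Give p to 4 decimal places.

ωT = 2.9715·0.506 = 1.503579; cosh(ωT) = 2.360045, sinh(ωT) = 2.137712
x(T) = p + (x₀−p)·cosh(ωT) + (ẋ₀/ω)·sinh(ωT) ⇒ p·(1 − cosh) = x(T) − x₀·cosh − (ẋ₀/ω)·sinh
numerator   = 0.3436 − (0.0388)·2.360045 − (0.6098/2.9715)·2.137712 = -0.186663
denominator = 1 − 2.360045 = -1.360045
p = -0.186663 / -1.360045 = 0.1372

p = 0.1372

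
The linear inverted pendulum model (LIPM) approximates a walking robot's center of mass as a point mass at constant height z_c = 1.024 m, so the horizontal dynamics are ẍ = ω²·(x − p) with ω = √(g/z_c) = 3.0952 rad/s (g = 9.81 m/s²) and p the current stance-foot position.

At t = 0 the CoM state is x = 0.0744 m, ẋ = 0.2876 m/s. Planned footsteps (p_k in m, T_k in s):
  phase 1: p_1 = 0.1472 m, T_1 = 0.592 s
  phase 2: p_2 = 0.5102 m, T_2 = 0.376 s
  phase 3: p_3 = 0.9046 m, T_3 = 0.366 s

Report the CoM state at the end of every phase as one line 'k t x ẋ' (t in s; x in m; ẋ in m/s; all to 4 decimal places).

phase 1: p=0.1472, T=0.592, ωT=1.832358, cosh=3.204321, sinh=3.044285; start (x,ẋ)=(0.074400, 0.287600) → end (x,ẋ)=(0.196795, 0.235592)
phase 2: p=0.5102, T=0.376, ωT=1.163795, cosh=1.757181, sinh=1.444882; start (x,ẋ)=(0.196795, 0.235592) → end (x,ẋ)=(0.069468, -0.987633)
phase 3: p=0.9046, T=0.366, ωT=1.132843, cosh=1.713293, sinh=1.391177; start (x,ẋ)=(0.069468, -0.987633) → end (x,ẋ)=(-0.970131, -5.288162)

1 0.5920 0.1968 0.2356
2 0.9680 0.0695 -0.9876
3 1.3340 -0.9701 -5.2882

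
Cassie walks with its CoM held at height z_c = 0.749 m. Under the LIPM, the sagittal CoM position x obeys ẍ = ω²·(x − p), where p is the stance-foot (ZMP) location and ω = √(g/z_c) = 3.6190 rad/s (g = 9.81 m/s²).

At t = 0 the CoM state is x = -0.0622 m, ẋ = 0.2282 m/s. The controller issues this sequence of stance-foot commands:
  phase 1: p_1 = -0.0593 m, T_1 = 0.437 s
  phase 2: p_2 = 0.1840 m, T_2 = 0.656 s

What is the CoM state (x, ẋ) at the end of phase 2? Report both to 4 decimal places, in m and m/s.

phase 1: p=-0.0593, T=0.437, ωT=1.581503, cosh=2.533962, sinh=2.328296; start (x,ẋ)=(-0.062200, 0.228200) → end (x,ẋ)=(0.080165, 0.553814)
phase 2: p=0.1840, T=0.656, ωT=2.374064, cosh=5.417028, sinh=5.323927; start (x,ẋ)=(0.080165, 0.553814) → end (x,ẋ)=(0.436240, 0.999405)

x = 0.4362, ẋ = 0.9994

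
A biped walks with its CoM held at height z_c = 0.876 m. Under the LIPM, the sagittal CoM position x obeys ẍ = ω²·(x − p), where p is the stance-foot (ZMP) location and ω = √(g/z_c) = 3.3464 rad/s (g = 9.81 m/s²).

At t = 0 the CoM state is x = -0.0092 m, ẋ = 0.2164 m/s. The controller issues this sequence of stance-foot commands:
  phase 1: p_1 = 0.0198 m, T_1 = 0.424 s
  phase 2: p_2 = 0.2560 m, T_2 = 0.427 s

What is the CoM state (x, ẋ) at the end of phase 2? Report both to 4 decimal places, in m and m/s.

x = 0.0396, ẋ = -0.5165

phase 1: p=0.0198, T=0.424, ωT=1.418874, cosh=2.187225, sinh=1.945238; start (x,ẋ)=(-0.009200, 0.216400) → end (x,ẋ)=(0.082162, 0.284539)
phase 2: p=0.2560, T=0.427, ωT=1.428913, cosh=2.206864, sinh=1.967295; start (x,ẋ)=(0.082162, 0.284539) → end (x,ẋ)=(0.039639, -0.516498)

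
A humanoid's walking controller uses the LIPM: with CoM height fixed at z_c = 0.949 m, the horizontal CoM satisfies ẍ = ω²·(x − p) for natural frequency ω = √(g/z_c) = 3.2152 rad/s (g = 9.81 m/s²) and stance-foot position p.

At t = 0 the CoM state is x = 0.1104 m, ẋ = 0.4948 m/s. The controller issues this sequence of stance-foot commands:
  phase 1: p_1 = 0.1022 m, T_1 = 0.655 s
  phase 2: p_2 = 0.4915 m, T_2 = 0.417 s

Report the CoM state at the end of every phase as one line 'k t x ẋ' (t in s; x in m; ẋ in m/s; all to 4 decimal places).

1 0.6550 0.7591 2.1692
2 1.0720 2.2389 5.9607

phase 1: p=0.1022, T=0.655, ωT=2.105956, cosh=4.168341, sinh=4.046612; start (x,ẋ)=(0.110400, 0.494800) → end (x,ẋ)=(0.759130, 2.169183)
phase 2: p=0.4915, T=0.417, ωT=1.340738, cosh=2.041758, sinh=1.780106; start (x,ẋ)=(0.759130, 2.169183) → end (x,ẋ)=(2.238910, 5.960698)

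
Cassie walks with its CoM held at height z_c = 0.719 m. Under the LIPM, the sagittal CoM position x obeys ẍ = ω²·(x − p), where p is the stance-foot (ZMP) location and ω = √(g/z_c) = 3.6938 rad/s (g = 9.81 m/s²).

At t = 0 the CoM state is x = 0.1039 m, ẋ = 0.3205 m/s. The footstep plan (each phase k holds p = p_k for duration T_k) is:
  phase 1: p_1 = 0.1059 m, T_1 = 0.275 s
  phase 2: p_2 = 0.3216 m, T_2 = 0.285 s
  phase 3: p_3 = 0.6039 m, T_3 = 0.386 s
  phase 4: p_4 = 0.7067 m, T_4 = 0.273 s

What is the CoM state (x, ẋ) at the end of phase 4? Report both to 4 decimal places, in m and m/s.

phase 1: p=0.1059, T=0.275, ωT=1.015795, cosh=1.561836, sinh=1.199722; start (x,ẋ)=(0.103900, 0.320500) → end (x,ẋ)=(0.206873, 0.491705)
phase 2: p=0.3216, T=0.285, ωT=1.052733, cosh=1.607227, sinh=1.258245; start (x,ẋ)=(0.206873, 0.491705) → end (x,ẋ)=(0.304700, 0.257063)
phase 3: p=0.6039, T=0.386, ωT=1.425807, cosh=2.200764, sinh=1.960450; start (x,ẋ)=(0.304700, 0.257063) → end (x,ẋ)=(0.081865, -1.600923)
phase 4: p=0.7067, T=0.273, ωT=1.008407, cosh=1.553016, sinh=1.188216; start (x,ẋ)=(0.081865, -1.600923) → end (x,ẋ)=(-0.778661, -5.228679)

x = -0.7787, ẋ = -5.2287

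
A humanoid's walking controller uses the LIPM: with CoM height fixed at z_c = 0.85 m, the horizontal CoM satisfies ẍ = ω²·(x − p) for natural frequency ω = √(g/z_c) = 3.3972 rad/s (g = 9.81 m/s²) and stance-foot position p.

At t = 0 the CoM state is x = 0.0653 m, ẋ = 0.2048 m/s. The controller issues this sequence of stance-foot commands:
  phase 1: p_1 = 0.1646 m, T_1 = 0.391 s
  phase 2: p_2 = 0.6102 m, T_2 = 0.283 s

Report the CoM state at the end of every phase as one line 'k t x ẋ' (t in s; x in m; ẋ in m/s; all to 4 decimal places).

1 0.3910 0.0698 -0.1783
2 0.6740 -0.2584 -2.3169

phase 1: p=0.1646, T=0.391, ωT=1.328305, cosh=2.019783, sinh=1.754857; start (x,ẋ)=(0.065300, 0.204800) → end (x,ẋ)=(0.069827, -0.178335)
phase 2: p=0.6102, T=0.283, ωT=0.961408, cosh=1.498865, sinh=1.116510; start (x,ẋ)=(0.069827, -0.178335) → end (x,ẋ)=(-0.258357, -2.316941)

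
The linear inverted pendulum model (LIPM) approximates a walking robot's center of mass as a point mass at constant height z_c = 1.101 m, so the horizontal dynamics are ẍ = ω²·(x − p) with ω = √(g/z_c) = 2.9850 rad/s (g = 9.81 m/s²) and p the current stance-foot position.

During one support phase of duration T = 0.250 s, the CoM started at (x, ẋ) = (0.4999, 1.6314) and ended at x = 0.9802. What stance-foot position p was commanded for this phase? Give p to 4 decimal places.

p = 0.3849

ωT = 2.9850·0.250 = 0.746250; cosh(ωT) = 1.291609, sinh(ωT) = 0.817467
x(T) = p + (x₀−p)·cosh(ωT) + (ẋ₀/ω)·sinh(ωT) ⇒ p·(1 − cosh) = x(T) − x₀·cosh − (ẋ₀/ω)·sinh
numerator   = 0.9802 − (0.4999)·1.291609 − (1.6314/2.9850)·0.817467 = -0.112248
denominator = 1 − 1.291609 = -0.291609
p = -0.112248 / -0.291609 = 0.3849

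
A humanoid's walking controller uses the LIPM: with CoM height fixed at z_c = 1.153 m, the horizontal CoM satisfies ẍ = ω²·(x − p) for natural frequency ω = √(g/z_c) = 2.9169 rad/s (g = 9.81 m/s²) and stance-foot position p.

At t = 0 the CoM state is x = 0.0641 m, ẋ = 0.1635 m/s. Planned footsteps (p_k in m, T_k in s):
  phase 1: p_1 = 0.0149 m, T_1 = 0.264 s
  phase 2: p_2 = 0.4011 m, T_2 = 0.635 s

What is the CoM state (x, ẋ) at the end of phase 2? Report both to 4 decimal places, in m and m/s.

phase 1: p=0.0149, T=0.264, ωT=0.770062, cosh=1.311442, sinh=0.848457; start (x,ẋ)=(0.064100, 0.163500) → end (x,ẋ)=(0.126981, 0.336184)
phase 2: p=0.4011, T=0.635, ωT=1.852232, cosh=3.265457, sinh=3.108570; start (x,ẋ)=(0.126981, 0.336184) → end (x,ẋ)=(-0.135748, -1.387747)

x = -0.1357, ẋ = -1.3877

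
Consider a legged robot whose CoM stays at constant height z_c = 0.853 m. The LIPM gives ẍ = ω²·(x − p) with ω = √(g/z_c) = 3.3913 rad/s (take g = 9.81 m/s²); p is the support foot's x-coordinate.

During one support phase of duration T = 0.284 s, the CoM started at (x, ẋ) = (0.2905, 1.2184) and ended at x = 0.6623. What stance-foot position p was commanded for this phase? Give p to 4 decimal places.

ωT = 3.3913·0.284 = 0.963129; cosh(ωT) = 1.500789, sinh(ωT) = 1.119093
x(T) = p + (x₀−p)·cosh(ωT) + (ẋ₀/ω)·sinh(ωT) ⇒ p·(1 − cosh) = x(T) − x₀·cosh − (ẋ₀/ω)·sinh
numerator   = 0.6623 − (0.2905)·1.500789 − (1.2184/3.3913)·1.119093 = -0.175738
denominator = 1 − 1.500789 = -0.500789
p = -0.175738 / -0.500789 = 0.3509

p = 0.3509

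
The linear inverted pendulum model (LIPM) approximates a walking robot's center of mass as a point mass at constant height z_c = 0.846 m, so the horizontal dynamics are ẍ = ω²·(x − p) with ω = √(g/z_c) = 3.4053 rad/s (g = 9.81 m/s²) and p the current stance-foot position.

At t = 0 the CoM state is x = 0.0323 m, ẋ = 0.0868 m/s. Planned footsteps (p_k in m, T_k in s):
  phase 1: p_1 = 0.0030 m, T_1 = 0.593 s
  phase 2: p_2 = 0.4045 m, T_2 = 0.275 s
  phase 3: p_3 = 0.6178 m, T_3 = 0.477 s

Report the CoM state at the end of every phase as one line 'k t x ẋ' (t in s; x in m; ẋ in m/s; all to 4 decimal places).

phase 1: p=0.0030, T=0.593, ωT=2.019343, cosh=3.833058, sinh=3.700315; start (x,ẋ)=(0.032300, 0.086800) → end (x,ẋ)=(0.209628, 0.701909)
phase 2: p=0.4045, T=0.275, ωT=0.936458, cosh=1.471471, sinh=1.079457; start (x,ẋ)=(0.209628, 0.701909) → end (x,ẋ)=(0.340253, 0.316516)
phase 3: p=0.6178, T=0.477, ωT=1.624328, cosh=2.636026, sinh=2.438982; start (x,ẋ)=(0.340253, 0.316516) → end (x,ẋ)=(0.112877, -1.470815)

1 0.5930 0.2096 0.7019
2 0.8680 0.3403 0.3165
3 1.3450 0.1129 -1.4708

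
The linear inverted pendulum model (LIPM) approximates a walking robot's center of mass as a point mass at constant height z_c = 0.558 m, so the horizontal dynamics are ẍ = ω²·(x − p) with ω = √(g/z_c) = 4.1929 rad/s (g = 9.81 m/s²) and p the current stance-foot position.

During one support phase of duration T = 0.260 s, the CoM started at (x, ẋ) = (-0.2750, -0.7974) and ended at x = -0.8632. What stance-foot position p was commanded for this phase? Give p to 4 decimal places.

p = 0.2396

ωT = 4.1929·0.260 = 1.090154; cosh(ωT) = 1.655448, sinh(ωT) = 1.319284
x(T) = p + (x₀−p)·cosh(ωT) + (ẋ₀/ω)·sinh(ωT) ⇒ p·(1 − cosh) = x(T) − x₀·cosh − (ẋ₀/ω)·sinh
numerator   = -0.8632 − (-0.2750)·1.655448 − (-0.7974/4.1929)·1.319284 = -0.157052
denominator = 1 − 1.655448 = -0.655448
p = -0.157052 / -0.655448 = 0.2396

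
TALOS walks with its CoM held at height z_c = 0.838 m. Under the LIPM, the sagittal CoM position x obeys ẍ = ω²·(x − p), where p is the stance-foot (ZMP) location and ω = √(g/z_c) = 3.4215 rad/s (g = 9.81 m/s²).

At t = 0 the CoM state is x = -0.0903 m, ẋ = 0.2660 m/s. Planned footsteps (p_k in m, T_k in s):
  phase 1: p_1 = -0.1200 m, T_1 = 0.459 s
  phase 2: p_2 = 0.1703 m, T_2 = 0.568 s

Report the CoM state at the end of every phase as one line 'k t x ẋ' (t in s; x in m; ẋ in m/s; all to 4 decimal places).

phase 1: p=-0.1200, T=0.459, ωT=1.570469, cosh=2.508424, sinh=2.300476; start (x,ẋ)=(-0.090300, 0.266000) → end (x,ẋ)=(0.133348, 0.901012)
phase 2: p=0.1703, T=0.568, ωT=1.943412, cosh=3.562875, sinh=3.419660; start (x,ẋ)=(0.133348, 0.901012) → end (x,ẋ)=(0.939171, 2.777837)

1 0.4590 0.1333 0.9010
2 1.0270 0.9392 2.7778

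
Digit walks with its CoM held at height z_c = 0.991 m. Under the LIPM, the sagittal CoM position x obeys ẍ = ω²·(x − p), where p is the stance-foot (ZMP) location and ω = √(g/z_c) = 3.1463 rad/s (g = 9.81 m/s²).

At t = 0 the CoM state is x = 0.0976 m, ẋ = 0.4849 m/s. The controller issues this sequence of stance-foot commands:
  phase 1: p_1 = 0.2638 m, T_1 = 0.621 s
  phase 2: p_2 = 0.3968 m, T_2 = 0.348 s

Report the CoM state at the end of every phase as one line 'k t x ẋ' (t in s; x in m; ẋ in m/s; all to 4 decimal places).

1 0.6210 0.1985 -0.0627
2 0.9690 0.0408 -0.9323

phase 1: p=0.2638, T=0.621, ωT=1.953852, cosh=3.598772, sinh=3.457045; start (x,ẋ)=(0.097600, 0.484900) → end (x,ẋ)=(0.198475, -0.062696)
phase 2: p=0.3968, T=0.348, ωT=1.094912, cosh=1.661745, sinh=1.327176; start (x,ẋ)=(0.198475, -0.062696) → end (x,ẋ)=(0.040788, -0.932328)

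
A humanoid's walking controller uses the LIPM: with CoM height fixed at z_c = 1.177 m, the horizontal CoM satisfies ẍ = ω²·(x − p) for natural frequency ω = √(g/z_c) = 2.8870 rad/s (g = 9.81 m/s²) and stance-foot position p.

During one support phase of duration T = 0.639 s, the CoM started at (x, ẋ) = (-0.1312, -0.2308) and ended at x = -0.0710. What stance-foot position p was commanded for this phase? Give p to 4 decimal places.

p = -0.2680

ωT = 2.8870·0.639 = 1.844793; cosh(ωT) = 3.242424, sinh(ωT) = 3.084366
x(T) = p + (x₀−p)·cosh(ωT) + (ẋ₀/ω)·sinh(ωT) ⇒ p·(1 − cosh) = x(T) − x₀·cosh − (ẋ₀/ω)·sinh
numerator   = -0.0710 − (-0.1312)·3.242424 − (-0.2308/2.8870)·3.084366 = 0.600984
denominator = 1 − 3.242424 = -2.242424
p = 0.600984 / -2.242424 = -0.2680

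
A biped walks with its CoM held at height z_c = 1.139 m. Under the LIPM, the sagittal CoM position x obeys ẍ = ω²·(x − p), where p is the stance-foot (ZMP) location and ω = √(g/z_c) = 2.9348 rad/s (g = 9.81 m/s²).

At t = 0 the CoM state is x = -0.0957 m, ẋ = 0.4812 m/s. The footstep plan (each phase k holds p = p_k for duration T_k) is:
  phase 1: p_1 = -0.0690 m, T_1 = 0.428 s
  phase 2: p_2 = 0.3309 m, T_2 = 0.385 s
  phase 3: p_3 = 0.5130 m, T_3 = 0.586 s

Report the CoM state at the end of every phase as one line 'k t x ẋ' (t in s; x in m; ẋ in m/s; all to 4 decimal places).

1 0.4280 0.1449 0.7870
2 0.8130 0.3846 0.5883
3 1.3990 0.6848 0.6772

phase 1: p=-0.0690, T=0.428, ωT=1.256094, cosh=1.898222, sinh=1.613458; start (x,ẋ)=(-0.095700, 0.481200) → end (x,ẋ)=(0.144866, 0.786995)
phase 2: p=0.3309, T=0.385, ωT=1.129898, cosh=1.709203, sinh=1.386137; start (x,ẋ)=(0.144866, 0.786995) → end (x,ẋ)=(0.384636, 0.588340)
phase 3: p=0.5130, T=0.586, ωT=1.719793, cosh=2.881237, sinh=2.702134; start (x,ẋ)=(0.384636, 0.588340) → end (x,ẋ)=(0.684849, 0.677189)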